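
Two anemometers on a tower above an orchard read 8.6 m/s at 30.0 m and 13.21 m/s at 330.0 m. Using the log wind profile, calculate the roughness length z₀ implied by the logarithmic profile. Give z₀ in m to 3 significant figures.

z₀ ≈ 0.342 m

Log law: V(z) ∝ ln(z/z₀). With r = V₁/V₂ = 8.6/13.21 = 0.65102,
r · ln(z₂/z₀) = ln(z₁/z₀) ⇒ ln z₀ = (ln z₁ − r·ln z₂)/(1 − r)
ln z₀ = (3.40120 − 0.65102×5.79909) / 0.34898 = -1.0721
z₀ = exp(-1.0721) = 0.3423 m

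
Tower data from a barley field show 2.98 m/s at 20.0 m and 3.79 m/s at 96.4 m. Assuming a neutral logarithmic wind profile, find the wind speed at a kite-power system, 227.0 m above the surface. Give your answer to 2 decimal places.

4.23 m/s

Log law: V ∝ ln(z/z₀). From the pair, with r = V₁/V₂ = 0.78628,
ln z₀ = (ln z₁ − r·ln z₂)/(1 − r) = (2.9957 − 0.78628×4.5685)/0.21372 = -2.7905 → z₀ = 0.06139 m
V₃ = V₁ · ln(z₃/z₀)/ln(z₁/z₀) = 2.98 × 8.2155/5.7863 = 4.2311 m/s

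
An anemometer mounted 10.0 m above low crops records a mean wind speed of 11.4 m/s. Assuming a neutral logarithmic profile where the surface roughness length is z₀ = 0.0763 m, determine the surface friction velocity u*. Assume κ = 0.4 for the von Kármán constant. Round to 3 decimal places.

Log law: V(z) = (u*/κ) · ln(z/z₀) ⇒ u* = κ · V / ln(z/z₀)
u* = 0.4 × 11.4 / ln(10.0/0.0763) = 0.4 × 11.4 / 4.8757
   = 4.5600 / 4.8757 = 0.9353 m/s

u* ≈ 0.935 m/s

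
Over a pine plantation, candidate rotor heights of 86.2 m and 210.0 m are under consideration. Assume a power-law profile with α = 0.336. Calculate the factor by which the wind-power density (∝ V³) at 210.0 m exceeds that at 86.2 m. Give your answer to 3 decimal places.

Speed ratio: V_B/V_A = (z_B/z_A)^α = (210.0/86.2)^0.336 = (2.4362)^0.336 = 1.34876
Power-density ratio: P_B/P_A = (V_B/V_A)³ = (1.34876)³ = 2.45361

2.454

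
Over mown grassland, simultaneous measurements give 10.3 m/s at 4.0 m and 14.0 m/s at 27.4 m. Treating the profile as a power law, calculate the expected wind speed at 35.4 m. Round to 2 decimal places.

First find α: α = ln(V₂/V₁)/ln(z₂/z₁) = ln(14.0/10.3)/ln(27.4/4.0) = 0.30691/1.92425 = 0.1595
Extrapolate from 27.4 m to 35.4 m: V₃ = 14.0 × (35.4/27.4)^0.1595 = 14.0 × 1.0417 = 14.5839 m/s

14.58 m/s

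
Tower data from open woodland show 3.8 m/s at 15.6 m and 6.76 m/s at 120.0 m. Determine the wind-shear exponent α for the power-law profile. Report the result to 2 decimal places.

Power law: V₂/V₁ = (z₂/z₁)^α ⇒ α = ln(V₂/V₁) / ln(z₂/z₁)
α = ln(6.76/3.8) / ln(120.0/15.6) = ln(1.7789) / ln(7.6923)
  = 0.57602 / 2.04022 = 0.28233

α ≈ 0.28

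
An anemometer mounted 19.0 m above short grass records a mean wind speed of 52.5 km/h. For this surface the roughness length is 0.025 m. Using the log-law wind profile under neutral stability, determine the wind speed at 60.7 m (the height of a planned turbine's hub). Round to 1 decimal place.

Log law: V(z) ∝ ln(z/z₀), so V₂/V₁ = ln(z₂/z₀) / ln(z₁/z₀).
ln(60.7/0.025) = 7.7948, ln(19.0/0.025) = 6.6333
V₂ = 52.5 × 7.7948/6.6333 = 52.5 × 1.1751 = 61.6928 km/h

61.7 km/h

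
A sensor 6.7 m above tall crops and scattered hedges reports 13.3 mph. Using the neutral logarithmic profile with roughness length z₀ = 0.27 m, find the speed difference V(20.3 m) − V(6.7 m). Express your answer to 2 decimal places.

Log law: V₂ = V₁ · ln(z₂/z₀)/ln(z₁/z₀) = 13.3 × 4.3200/3.2114 = 17.8908 mph
ΔV = 17.8908 − 13.3 = 4.5908 mph

4.59 mph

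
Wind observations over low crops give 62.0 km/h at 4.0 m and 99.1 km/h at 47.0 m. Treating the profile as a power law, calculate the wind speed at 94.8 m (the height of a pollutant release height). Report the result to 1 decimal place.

First find α: α = ln(V₂/V₁)/ln(z₂/z₁) = ln(99.1/62.0)/ln(47.0/4.0) = 0.46900/2.46385 = 0.1904
Extrapolate from 47.0 m to 94.8 m: V₃ = 99.1 × (94.8/47.0)^0.1904 = 99.1 × 1.1429 = 113.2597 km/h

113.3 km/h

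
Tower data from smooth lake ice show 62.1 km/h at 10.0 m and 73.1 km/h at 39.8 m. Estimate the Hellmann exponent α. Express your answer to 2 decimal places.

α ≈ 0.12

Power law: V₂/V₁ = (z₂/z₁)^α ⇒ α = ln(V₂/V₁) / ln(z₂/z₁)
α = ln(73.1/62.1) / ln(39.8/10.0) = ln(1.1771) / ln(3.9800)
  = 0.16308 / 1.38128 = 0.11807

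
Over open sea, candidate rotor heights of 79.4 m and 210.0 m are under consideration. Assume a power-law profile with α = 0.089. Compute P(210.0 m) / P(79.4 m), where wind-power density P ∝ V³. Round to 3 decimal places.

1.297

Speed ratio: V_B/V_A = (z_B/z_A)^α = (210.0/79.4)^0.089 = (2.6448)^0.089 = 1.09042
Power-density ratio: P_B/P_A = (V_B/V_A)³ = (1.09042)³ = 1.29652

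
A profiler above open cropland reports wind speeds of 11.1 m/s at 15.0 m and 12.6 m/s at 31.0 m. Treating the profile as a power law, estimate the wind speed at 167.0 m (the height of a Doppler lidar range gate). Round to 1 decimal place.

16.9 m/s

First find α: α = ln(V₂/V₁)/ln(z₂/z₁) = ln(12.6/11.1)/ln(31.0/15.0) = 0.12675/0.72594 = 0.1746
Extrapolate from 31.0 m to 167.0 m: V₃ = 12.6 × (167.0/31.0)^0.1746 = 12.6 × 1.3418 = 16.9071 m/s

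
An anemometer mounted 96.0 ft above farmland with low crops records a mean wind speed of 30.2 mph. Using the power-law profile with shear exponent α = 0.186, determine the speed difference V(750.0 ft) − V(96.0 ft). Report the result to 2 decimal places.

Power law: V₂ = V₁ · (z₂/z₁)^α = 30.2 × (7.8125)^0.186 = 44.2656 mph
ΔV = 44.2656 − 30.2 = 14.0656 mph

14.07 mph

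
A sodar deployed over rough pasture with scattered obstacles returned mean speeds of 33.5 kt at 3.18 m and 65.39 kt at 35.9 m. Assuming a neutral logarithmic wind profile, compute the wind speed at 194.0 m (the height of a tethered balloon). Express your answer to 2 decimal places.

Log law: V ∝ ln(z/z₀). From the pair, with r = V₁/V₂ = 0.51231,
ln z₀ = (ln z₁ − r·ln z₂)/(1 − r) = (1.1569 − 0.51231×3.5807)/0.48769 = -1.3893 → z₀ = 0.2492 m
V₃ = V₁ · ln(z₃/z₀)/ln(z₁/z₀) = 33.5 × 6.6572/2.5462 = 87.5870 kt

87.59 kt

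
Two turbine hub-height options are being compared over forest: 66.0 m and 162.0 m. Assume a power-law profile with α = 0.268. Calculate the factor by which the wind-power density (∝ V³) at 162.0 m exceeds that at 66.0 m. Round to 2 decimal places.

2.06

Speed ratio: V_B/V_A = (z_B/z_A)^α = (162.0/66.0)^0.268 = (2.4545)^0.268 = 1.27207
Power-density ratio: P_B/P_A = (V_B/V_A)³ = (1.27207)³ = 2.05843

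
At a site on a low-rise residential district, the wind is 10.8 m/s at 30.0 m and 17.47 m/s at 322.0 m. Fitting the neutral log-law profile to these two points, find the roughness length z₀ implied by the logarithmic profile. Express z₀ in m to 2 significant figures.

Log law: V(z) ∝ ln(z/z₀). With r = V₁/V₂ = 10.8/17.47 = 0.61820,
r · ln(z₂/z₀) = ln(z₁/z₀) ⇒ ln z₀ = (ln z₁ − r·ln z₂)/(1 − r)
ln z₀ = (3.40120 − 0.61820×5.77455) / 0.38180 = -0.4417
z₀ = exp(-0.4417) = 0.6429 m

z₀ ≈ 0.64 m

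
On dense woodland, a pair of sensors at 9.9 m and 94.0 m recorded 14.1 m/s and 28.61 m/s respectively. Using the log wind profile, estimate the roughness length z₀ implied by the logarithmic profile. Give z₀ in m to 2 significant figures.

Log law: V(z) ∝ ln(z/z₀). With r = V₁/V₂ = 14.1/28.61 = 0.49283,
r · ln(z₂/z₀) = ln(z₁/z₀) ⇒ ln z₀ = (ln z₁ − r·ln z₂)/(1 − r)
ln z₀ = (2.29253 − 0.49283×4.54329) / 0.50717 = 0.1054
z₀ = exp(0.1054) = 1.111 m

z₀ ≈ 1.1 m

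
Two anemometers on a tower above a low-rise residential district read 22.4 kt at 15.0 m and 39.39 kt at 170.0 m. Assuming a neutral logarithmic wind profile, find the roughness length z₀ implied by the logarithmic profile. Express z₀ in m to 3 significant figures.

Log law: V(z) ∝ ln(z/z₀). With r = V₁/V₂ = 22.4/39.39 = 0.56867,
r · ln(z₂/z₀) = ln(z₁/z₀) ⇒ ln z₀ = (ln z₁ − r·ln z₂)/(1 − r)
ln z₀ = (2.70805 − 0.56867×5.13580) / 0.43133 = -0.4927
z₀ = exp(-0.4927) = 0.6109 m

z₀ ≈ 0.611 m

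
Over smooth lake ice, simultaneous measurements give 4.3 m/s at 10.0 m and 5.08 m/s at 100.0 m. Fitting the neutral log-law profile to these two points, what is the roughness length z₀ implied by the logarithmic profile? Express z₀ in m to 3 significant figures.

Log law: V(z) ∝ ln(z/z₀). With r = V₁/V₂ = 4.3/5.08 = 0.84646,
r · ln(z₂/z₀) = ln(z₁/z₀) ⇒ ln z₀ = (ln z₁ − r·ln z₂)/(1 − r)
ln z₀ = (2.30259 − 0.84646×4.60517) / 0.15354 = -10.3912
z₀ = exp(-10.3912) = 0.00003070 m

z₀ ≈ 0.0000307 m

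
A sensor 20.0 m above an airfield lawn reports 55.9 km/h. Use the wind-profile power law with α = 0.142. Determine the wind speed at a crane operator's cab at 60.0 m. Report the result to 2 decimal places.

Power-law profile: V₂ = V₁ · (z₂/z₁)^α
V₂ = 55.9 × (60.0/20.0)^0.142 = 55.9 × (3.0000)^0.142
    = 55.9 × 1.1688 = 65.3376 km/h

65.34 km/h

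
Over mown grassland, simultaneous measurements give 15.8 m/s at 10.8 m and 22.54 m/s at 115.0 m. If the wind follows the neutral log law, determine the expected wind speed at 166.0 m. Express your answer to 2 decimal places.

23.59 m/s

Log law: V ∝ ln(z/z₀). From the pair, with r = V₁/V₂ = 0.70098,
ln z₀ = (ln z₁ − r·ln z₂)/(1 − r) = (2.3795 − 0.70098×4.7449)/0.29902 = -3.1654 → z₀ = 0.04220 m
V₃ = V₁ · ln(z₃/z₀)/ln(z₁/z₀) = 15.8 × 8.2774/5.5450 = 23.5859 m/s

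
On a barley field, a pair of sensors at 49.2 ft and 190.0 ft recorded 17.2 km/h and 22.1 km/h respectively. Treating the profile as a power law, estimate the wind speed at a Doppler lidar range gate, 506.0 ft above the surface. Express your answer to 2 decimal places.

26.50 km/h

First find α: α = ln(V₂/V₁)/ln(z₂/z₁) = ln(22.1/17.2)/ln(190.0/49.2) = 0.25067/1.35113 = 0.1855
Extrapolate from 190.0 ft to 506.0 ft: V₃ = 22.1 × (506.0/190.0)^0.1855 = 22.1 × 1.1993 = 26.5042 km/h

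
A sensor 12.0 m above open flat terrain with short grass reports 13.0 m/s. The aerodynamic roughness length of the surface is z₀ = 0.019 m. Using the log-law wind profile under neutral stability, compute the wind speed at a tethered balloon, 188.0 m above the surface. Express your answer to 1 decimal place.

Log law: V(z) ∝ ln(z/z₀), so V₂/V₁ = ln(z₂/z₀) / ln(z₁/z₀).
ln(188.0/0.019) = 9.1998, ln(12.0/0.019) = 6.4482
V₂ = 13.0 × 9.1998/6.4482 = 13.0 × 1.4267 = 18.5473 m/s

18.5 m/s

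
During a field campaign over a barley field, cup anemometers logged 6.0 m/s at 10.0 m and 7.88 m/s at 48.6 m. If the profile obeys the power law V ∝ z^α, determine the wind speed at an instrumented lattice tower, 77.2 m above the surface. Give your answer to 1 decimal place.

First find α: α = ln(V₂/V₁)/ln(z₂/z₁) = ln(7.88/6.0)/ln(48.6/10.0) = 0.27257/1.58104 = 0.1724
Extrapolate from 48.6 m to 77.2 m: V₃ = 7.88 × (77.2/48.6)^0.1724 = 7.88 × 1.0831 = 8.5344 m/s

8.5 m/s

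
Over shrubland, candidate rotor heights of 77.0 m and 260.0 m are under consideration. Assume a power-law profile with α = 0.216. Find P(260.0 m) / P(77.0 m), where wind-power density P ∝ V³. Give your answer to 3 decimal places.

2.200

Speed ratio: V_B/V_A = (z_B/z_A)^α = (260.0/77.0)^0.216 = (3.3766)^0.216 = 1.30063
Power-density ratio: P_B/P_A = (V_B/V_A)³ = (1.30063)³ = 2.20017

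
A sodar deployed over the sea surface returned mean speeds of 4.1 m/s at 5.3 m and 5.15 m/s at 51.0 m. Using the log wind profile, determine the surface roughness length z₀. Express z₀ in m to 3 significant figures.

z₀ ≈ 0.000767 m

Log law: V(z) ∝ ln(z/z₀). With r = V₁/V₂ = 4.1/5.15 = 0.79612,
r · ln(z₂/z₀) = ln(z₁/z₀) ⇒ ln z₀ = (ln z₁ − r·ln z₂)/(1 − r)
ln z₀ = (1.66771 − 0.79612×3.93183) / 0.20388 = -7.1731
z₀ = exp(-7.1731) = 0.0007669 m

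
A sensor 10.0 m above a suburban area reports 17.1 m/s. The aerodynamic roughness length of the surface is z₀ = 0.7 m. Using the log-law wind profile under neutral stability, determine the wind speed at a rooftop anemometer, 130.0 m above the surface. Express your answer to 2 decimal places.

Log law: V(z) ∝ ln(z/z₀), so V₂/V₁ = ln(z₂/z₀) / ln(z₁/z₀).
ln(130.0/0.7) = 5.2242, ln(10.0/0.7) = 2.6593
V₂ = 17.1 × 5.2242/2.6593 = 17.1 × 1.9645 = 33.5935 m/s

33.59 m/s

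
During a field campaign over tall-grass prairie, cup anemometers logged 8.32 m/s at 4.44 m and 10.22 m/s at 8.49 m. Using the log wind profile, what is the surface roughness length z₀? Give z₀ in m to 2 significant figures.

Log law: V(z) ∝ ln(z/z₀). With r = V₁/V₂ = 8.32/10.22 = 0.81409,
r · ln(z₂/z₀) = ln(z₁/z₀) ⇒ ln z₀ = (ln z₁ − r·ln z₂)/(1 − r)
ln z₀ = (1.49065 − 0.81409×2.13889) / 0.18591 = -1.3479
z₀ = exp(-1.3479) = 0.2598 m

z₀ ≈ 0.26 m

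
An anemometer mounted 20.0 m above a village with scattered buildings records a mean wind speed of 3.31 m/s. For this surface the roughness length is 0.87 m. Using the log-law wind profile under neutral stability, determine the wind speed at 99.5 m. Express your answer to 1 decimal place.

Log law: V(z) ∝ ln(z/z₀), so V₂/V₁ = ln(z₂/z₀) / ln(z₁/z₀).
ln(99.5/0.87) = 4.7394, ln(20.0/0.87) = 3.1350
V₂ = 3.31 × 4.7394/3.1350 = 3.31 × 1.5118 = 5.0040 m/s

5.0 m/s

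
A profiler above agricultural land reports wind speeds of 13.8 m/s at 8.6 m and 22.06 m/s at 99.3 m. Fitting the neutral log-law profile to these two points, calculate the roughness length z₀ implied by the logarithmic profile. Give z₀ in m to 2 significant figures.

z₀ ≈ 0.14 m

Log law: V(z) ∝ ln(z/z₀). With r = V₁/V₂ = 13.8/22.06 = 0.62557,
r · ln(z₂/z₀) = ln(z₁/z₀) ⇒ ln z₀ = (ln z₁ − r·ln z₂)/(1 − r)
ln z₀ = (2.15176 − 0.62557×4.59815) / 0.37443 = -1.9354
z₀ = exp(-1.9354) = 0.1444 m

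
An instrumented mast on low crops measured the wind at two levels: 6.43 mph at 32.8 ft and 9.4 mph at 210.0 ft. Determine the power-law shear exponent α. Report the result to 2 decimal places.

Power law: V₂/V₁ = (z₂/z₁)^α ⇒ α = ln(V₂/V₁) / ln(z₂/z₁)
α = ln(9.4/6.43) / ln(210.0/32.8) = ln(1.4619) / ln(6.4024)
  = 0.37974 / 1.85668 = 0.20452

α ≈ 0.20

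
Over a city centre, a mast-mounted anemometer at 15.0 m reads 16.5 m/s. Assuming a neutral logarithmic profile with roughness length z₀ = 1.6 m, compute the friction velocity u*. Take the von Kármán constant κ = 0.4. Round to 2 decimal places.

u* ≈ 2.95 m/s

Log law: V(z) = (u*/κ) · ln(z/z₀) ⇒ u* = κ · V / ln(z/z₀)
u* = 0.4 × 16.5 / ln(15.0/1.6) = 0.4 × 16.5 / 2.2380
   = 6.6000 / 2.2380 = 2.9490 m/s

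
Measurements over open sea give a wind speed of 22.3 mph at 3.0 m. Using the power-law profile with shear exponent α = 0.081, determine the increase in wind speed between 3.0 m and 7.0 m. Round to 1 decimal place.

1.6 mph

Power law: V₂ = V₁ · (z₂/z₁)^α = 22.3 × (2.3333)^0.081 = 23.8842 mph
ΔV = 23.8842 − 22.3 = 1.5842 mph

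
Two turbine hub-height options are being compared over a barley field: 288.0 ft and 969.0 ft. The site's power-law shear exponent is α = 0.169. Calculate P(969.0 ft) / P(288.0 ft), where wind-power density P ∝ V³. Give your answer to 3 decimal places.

Speed ratio: V_B/V_A = (z_B/z_A)^α = (969.0/288.0)^0.169 = (3.3646)^0.169 = 1.22758
Power-density ratio: P_B/P_A = (V_B/V_A)³ = (1.22758)³ = 1.84993

1.850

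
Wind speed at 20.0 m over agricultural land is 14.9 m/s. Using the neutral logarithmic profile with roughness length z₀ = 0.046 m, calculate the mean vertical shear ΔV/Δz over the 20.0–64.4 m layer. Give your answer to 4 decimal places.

Log law: V₂ = V₁ · ln(z₂/z₀)/ln(z₁/z₀) = 14.9 × 7.2442/6.0748 = 17.7682 m/s
ΔV/Δz = (17.7682 − 14.9)/(64.4 − 20.0) = 2.8682/44.4000 = 0.06460 m/s/m

0.0646 m/s/m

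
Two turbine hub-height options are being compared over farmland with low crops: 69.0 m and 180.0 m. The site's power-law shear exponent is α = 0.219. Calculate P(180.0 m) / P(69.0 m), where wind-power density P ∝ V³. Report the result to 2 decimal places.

1.88

Speed ratio: V_B/V_A = (z_B/z_A)^α = (180.0/69.0)^0.219 = (2.6087)^0.219 = 1.23366
Power-density ratio: P_B/P_A = (V_B/V_A)³ = (1.23366)³ = 1.87754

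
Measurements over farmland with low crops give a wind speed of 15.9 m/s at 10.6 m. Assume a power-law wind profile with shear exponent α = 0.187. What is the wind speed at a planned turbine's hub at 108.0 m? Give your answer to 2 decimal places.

Power-law profile: V₂ = V₁ · (z₂/z₁)^α
V₂ = 15.9 × (108.0/10.6)^0.187 = 15.9 × (10.1887)^0.187
    = 15.9 × 1.5435 = 24.5423 m/s

24.54 m/s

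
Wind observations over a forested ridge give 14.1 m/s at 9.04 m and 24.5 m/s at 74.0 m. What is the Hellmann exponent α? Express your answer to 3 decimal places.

Power law: V₂/V₁ = (z₂/z₁)^α ⇒ α = ln(V₂/V₁) / ln(z₂/z₁)
α = ln(24.5/14.1) / ln(74.0/9.04) = ln(1.7376) / ln(8.1858)
  = 0.55250 / 2.10241 = 0.26279

α ≈ 0.263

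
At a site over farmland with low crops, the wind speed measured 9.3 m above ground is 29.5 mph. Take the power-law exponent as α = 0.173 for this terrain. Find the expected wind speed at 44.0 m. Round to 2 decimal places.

38.60 mph

Power-law profile: V₂ = V₁ · (z₂/z₁)^α
V₂ = 29.5 × (44.0/9.3)^0.173 = 29.5 × (4.7312)^0.173
    = 29.5 × 1.3085 = 38.6004 mph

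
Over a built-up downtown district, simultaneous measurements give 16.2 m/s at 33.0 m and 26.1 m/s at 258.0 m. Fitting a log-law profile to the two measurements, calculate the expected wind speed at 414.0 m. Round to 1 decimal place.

Log law: V ∝ ln(z/z₀). From the pair, with r = V₁/V₂ = 0.62069,
ln z₀ = (ln z₁ − r·ln z₂)/(1 − r) = (3.4965 − 0.62069×5.5530)/0.37931 = 0.1314 → z₀ = 1.140 m
V₃ = V₁ · ln(z₃/z₀)/ln(z₁/z₀) = 16.2 × 5.8945/3.3651 = 28.3766 m/s

28.4 m/s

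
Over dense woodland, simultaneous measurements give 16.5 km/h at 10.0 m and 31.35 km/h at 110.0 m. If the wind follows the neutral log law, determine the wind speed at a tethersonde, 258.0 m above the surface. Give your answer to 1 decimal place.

Log law: V ∝ ln(z/z₀). From the pair, with r = V₁/V₂ = 0.52632,
ln z₀ = (ln z₁ − r·ln z₂)/(1 − r) = (2.3026 − 0.52632×4.7005)/0.47368 = -0.3617 → z₀ = 0.6965 m
V₃ = V₁ · ln(z₃/z₀)/ln(z₁/z₀) = 16.5 × 5.9147/2.6643 = 36.6293 km/h

36.6 km/h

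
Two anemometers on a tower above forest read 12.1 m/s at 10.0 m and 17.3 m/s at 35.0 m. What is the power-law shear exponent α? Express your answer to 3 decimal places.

α ≈ 0.285

Power law: V₂/V₁ = (z₂/z₁)^α ⇒ α = ln(V₂/V₁) / ln(z₂/z₁)
α = ln(17.3/12.1) / ln(35.0/10.0) = ln(1.4298) / ln(3.5000)
  = 0.35750 / 1.25276 = 0.28537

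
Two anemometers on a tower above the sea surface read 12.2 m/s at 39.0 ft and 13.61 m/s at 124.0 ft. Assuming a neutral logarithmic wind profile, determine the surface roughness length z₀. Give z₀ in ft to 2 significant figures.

z₀ ≈ 0.0018 ft

Log law: V(z) ∝ ln(z/z₀). With r = V₁/V₂ = 12.2/13.61 = 0.89640,
r · ln(z₂/z₀) = ln(z₁/z₀) ⇒ ln z₀ = (ln z₁ − r·ln z₂)/(1 − r)
ln z₀ = (3.66356 − 0.89640×4.82028) / 0.10360 = -6.3449
z₀ = exp(-6.3449) = 0.001756 ft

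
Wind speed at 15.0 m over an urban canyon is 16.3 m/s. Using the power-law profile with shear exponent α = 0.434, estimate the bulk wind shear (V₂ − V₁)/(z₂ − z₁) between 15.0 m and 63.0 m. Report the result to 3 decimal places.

Power law: V₂ = V₁ · (z₂/z₁)^α = 16.3 × (4.2000)^0.434 = 30.3863 m/s
ΔV/Δz = (30.3863 − 16.3)/(63.0 − 15.0) = 14.0863/48.0000 = 0.29346 m/s/m

0.293 m/s/m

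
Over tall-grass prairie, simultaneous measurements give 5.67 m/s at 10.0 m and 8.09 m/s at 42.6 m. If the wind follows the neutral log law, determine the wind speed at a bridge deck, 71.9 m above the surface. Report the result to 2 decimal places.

8.96 m/s

Log law: V ∝ ln(z/z₀). From the pair, with r = V₁/V₂ = 0.70087,
ln z₀ = (ln z₁ − r·ln z₂)/(1 − r) = (2.3026 − 0.70087×3.7519)/0.29913 = -1.0930 → z₀ = 0.3352 m
V₃ = V₁ · ln(z₃/z₀)/ln(z₁/z₀) = 5.67 × 5.3683/3.3956 = 8.9640 m/s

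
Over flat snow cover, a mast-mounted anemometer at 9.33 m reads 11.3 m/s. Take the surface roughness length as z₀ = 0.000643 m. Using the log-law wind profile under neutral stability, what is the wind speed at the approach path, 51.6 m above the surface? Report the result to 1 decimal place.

Log law: V(z) ∝ ln(z/z₀), so V₂/V₁ = ln(z₂/z₀) / ln(z₁/z₀).
ln(51.6/0.000643) = 11.2929, ln(9.33/0.000643) = 9.5826
V₂ = 11.3 × 11.2929/9.5826 = 11.3 × 1.1785 = 13.3168 m/s

13.3 m/s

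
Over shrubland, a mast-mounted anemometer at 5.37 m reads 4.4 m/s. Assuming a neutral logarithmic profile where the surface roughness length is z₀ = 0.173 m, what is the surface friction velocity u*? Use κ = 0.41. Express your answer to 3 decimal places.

Log law: V(z) = (u*/κ) · ln(z/z₀) ⇒ u* = κ · V / ln(z/z₀)
u* = 0.41 × 4.4 / ln(5.37/0.173) = 0.41 × 4.4 / 3.4353
   = 1.8040 / 3.4353 = 0.5251 m/s

u* ≈ 0.525 m/s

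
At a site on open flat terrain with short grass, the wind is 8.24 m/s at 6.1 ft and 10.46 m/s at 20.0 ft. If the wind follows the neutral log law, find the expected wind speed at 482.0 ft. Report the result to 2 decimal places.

16.41 m/s

Log law: V ∝ ln(z/z₀). From the pair, with r = V₁/V₂ = 0.78776,
ln z₀ = (ln z₁ − r·ln z₂)/(1 − r) = (1.8083 − 0.78776×2.9957)/0.21224 = -2.5992 → z₀ = 0.07434 ft
V₃ = V₁ · ln(z₃/z₀)/ln(z₁/z₀) = 8.24 × 8.7771/4.4074 = 16.4093 m/s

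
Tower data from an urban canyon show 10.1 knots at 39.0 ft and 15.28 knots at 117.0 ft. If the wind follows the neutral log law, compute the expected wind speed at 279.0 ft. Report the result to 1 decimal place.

19.4 knots

Log law: V ∝ ln(z/z₀). From the pair, with r = V₁/V₂ = 0.66099,
ln z₀ = (ln z₁ − r·ln z₂)/(1 − r) = (3.6636 − 0.66099×4.7622)/0.33901 = 1.5215 → z₀ = 4.579 ft
V₃ = V₁ · ln(z₃/z₀)/ln(z₁/z₀) = 10.1 × 4.1097/2.1421 = 19.3775 knots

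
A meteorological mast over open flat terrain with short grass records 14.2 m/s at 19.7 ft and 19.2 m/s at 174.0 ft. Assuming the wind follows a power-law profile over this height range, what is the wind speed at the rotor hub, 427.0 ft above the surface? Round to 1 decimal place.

First find α: α = ln(V₂/V₁)/ln(z₂/z₁) = ln(19.2/14.2)/ln(174.0/19.7) = 0.30167/2.17844 = 0.1385
Extrapolate from 174.0 ft to 427.0 ft: V₃ = 19.2 × (427.0/174.0)^0.1385 = 19.2 × 1.1324 = 21.7416 m/s

21.7 m/s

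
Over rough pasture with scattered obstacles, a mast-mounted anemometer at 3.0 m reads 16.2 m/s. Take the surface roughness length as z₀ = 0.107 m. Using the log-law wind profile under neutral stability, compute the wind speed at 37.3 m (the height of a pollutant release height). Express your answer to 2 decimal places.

Log law: V(z) ∝ ln(z/z₀), so V₂/V₁ = ln(z₂/z₀) / ln(z₁/z₀).
ln(37.3/0.107) = 5.8539, ln(3.0/0.107) = 3.3335
V₂ = 16.2 × 5.8539/3.3335 = 16.2 × 1.7561 = 28.4483 m/s

28.45 m/s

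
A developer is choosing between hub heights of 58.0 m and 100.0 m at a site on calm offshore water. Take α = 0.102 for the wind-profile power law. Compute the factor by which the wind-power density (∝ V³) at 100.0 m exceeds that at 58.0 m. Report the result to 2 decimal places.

1.18

Speed ratio: V_B/V_A = (z_B/z_A)^α = (100.0/58.0)^0.102 = (1.7241)^0.102 = 1.05713
Power-density ratio: P_B/P_A = (V_B/V_A)³ = (1.05713)³ = 1.18138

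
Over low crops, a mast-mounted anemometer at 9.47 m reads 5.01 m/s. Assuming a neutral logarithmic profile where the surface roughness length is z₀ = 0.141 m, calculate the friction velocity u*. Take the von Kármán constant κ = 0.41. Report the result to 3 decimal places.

Log law: V(z) = (u*/κ) · ln(z/z₀) ⇒ u* = κ · V / ln(z/z₀)
u* = 0.41 × 5.01 / ln(9.47/0.141) = 0.41 × 5.01 / 4.2071
   = 2.0541 / 4.2071 = 0.4882 m/s

u* ≈ 0.488 m/s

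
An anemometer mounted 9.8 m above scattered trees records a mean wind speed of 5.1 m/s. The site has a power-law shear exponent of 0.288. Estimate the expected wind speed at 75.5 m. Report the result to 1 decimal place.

9.2 m/s

Power-law profile: V₂ = V₁ · (z₂/z₁)^α
V₂ = 5.1 × (75.5/9.8)^0.288 = 5.1 × (7.7041)^0.288
    = 5.1 × 1.8004 = 9.1822 m/s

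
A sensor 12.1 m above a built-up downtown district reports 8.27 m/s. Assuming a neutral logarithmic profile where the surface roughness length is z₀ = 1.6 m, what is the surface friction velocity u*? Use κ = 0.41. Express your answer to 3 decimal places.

Log law: V(z) = (u*/κ) · ln(z/z₀) ⇒ u* = κ · V / ln(z/z₀)
u* = 0.41 × 8.27 / ln(12.1/1.6) = 0.41 × 8.27 / 2.0232
   = 3.3907 / 2.0232 = 1.6759 m/s

u* ≈ 1.676 m/s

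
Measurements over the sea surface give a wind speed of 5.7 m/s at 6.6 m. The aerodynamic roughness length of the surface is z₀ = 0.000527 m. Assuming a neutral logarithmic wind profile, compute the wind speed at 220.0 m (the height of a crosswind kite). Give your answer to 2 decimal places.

7.82 m/s

Log law: V(z) ∝ ln(z/z₀), so V₂/V₁ = ln(z₂/z₀) / ln(z₁/z₀).
ln(220.0/0.000527) = 12.9419, ln(6.6/0.000527) = 9.4354
V₂ = 5.7 × 12.9419/9.4354 = 5.7 × 1.3716 = 7.8183 m/s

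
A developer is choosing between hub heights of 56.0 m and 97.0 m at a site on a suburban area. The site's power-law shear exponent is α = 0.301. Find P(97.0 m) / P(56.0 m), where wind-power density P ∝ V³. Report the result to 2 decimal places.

Speed ratio: V_B/V_A = (z_B/z_A)^α = (97.0/56.0)^0.301 = (1.7321)^0.301 = 1.17981
Power-density ratio: P_B/P_A = (V_B/V_A)³ = (1.17981)³ = 1.64226

1.64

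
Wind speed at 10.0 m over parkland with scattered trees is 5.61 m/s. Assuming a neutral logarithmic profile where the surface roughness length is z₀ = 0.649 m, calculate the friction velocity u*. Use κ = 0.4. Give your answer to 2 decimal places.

Log law: V(z) = (u*/κ) · ln(z/z₀) ⇒ u* = κ · V / ln(z/z₀)
u* = 0.4 × 5.61 / ln(10.0/0.649) = 0.4 × 5.61 / 2.7349
   = 2.2440 / 2.7349 = 0.8205 m/s

u* ≈ 0.82 m/s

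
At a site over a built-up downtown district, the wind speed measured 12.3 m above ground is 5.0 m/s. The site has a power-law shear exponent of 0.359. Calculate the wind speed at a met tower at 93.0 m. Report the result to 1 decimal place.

10.3 m/s

Power-law profile: V₂ = V₁ · (z₂/z₁)^α
V₂ = 5.0 × (93.0/12.3)^0.359 = 5.0 × (7.5610)^0.359
    = 5.0 × 2.0673 = 10.3366 m/s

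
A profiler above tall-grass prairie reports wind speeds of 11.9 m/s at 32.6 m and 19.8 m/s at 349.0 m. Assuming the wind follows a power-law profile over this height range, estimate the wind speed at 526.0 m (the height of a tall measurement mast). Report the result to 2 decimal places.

First find α: α = ln(V₂/V₁)/ln(z₂/z₁) = ln(19.8/11.9)/ln(349.0/32.6) = 0.50914/2.37076 = 0.2148
Extrapolate from 349.0 m to 526.0 m: V₃ = 19.8 × (526.0/349.0)^0.2148 = 19.8 × 1.0921 = 21.6235 m/s

21.62 m/s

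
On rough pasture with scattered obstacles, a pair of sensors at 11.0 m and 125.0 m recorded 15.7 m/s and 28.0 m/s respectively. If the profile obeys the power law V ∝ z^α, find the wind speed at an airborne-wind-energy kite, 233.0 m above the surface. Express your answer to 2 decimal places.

First find α: α = ln(V₂/V₁)/ln(z₂/z₁) = ln(28.0/15.7)/ln(125.0/11.0) = 0.57854/2.43042 = 0.2380
Extrapolate from 125.0 m to 233.0 m: V₃ = 28.0 × (233.0/125.0)^0.2380 = 28.0 × 1.1598 = 32.4740 m/s

32.47 m/s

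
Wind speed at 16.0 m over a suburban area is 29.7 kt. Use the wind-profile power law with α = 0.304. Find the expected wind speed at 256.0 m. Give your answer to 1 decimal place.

69.0 kt

Power-law profile: V₂ = V₁ · (z₂/z₁)^α
V₂ = 29.7 × (256.0/16.0)^0.304 = 29.7 × (16.0000)^0.304
    = 29.7 × 2.3230 = 68.9936 kt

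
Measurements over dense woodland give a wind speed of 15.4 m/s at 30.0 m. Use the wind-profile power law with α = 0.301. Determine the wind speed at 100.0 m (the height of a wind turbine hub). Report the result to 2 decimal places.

22.13 m/s

Power-law profile: V₂ = V₁ · (z₂/z₁)^α
V₂ = 15.4 × (100.0/30.0)^0.301 = 15.4 × (3.3333)^0.301
    = 15.4 × 1.4368 = 22.1262 m/s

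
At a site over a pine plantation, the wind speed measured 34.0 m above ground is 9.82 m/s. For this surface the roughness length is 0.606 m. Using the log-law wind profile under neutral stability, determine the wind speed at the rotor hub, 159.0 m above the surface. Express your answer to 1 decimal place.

13.6 m/s

Log law: V(z) ∝ ln(z/z₀), so V₂/V₁ = ln(z₂/z₀) / ln(z₁/z₀).
ln(159.0/0.606) = 5.5698, ln(34.0/0.606) = 4.0272
V₂ = 9.82 × 5.5698/4.0272 = 9.82 × 1.3830 = 13.5813 m/s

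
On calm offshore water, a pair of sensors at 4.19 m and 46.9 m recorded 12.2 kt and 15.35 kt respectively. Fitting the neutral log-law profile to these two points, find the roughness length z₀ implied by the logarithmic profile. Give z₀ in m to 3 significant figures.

Log law: V(z) ∝ ln(z/z₀). With r = V₁/V₂ = 12.2/15.35 = 0.79479,
r · ln(z₂/z₀) = ln(z₁/z₀) ⇒ ln z₀ = (ln z₁ − r·ln z₂)/(1 − r)
ln z₀ = (1.43270 − 0.79479×3.84802) / 0.20521 = -7.9219
z₀ = exp(-7.9219) = 0.0003627 m

z₀ ≈ 0.000363 m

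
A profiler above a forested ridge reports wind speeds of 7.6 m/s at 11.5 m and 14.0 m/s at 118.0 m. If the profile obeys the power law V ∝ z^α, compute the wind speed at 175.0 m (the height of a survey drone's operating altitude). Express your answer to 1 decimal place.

15.5 m/s

First find α: α = ln(V₂/V₁)/ln(z₂/z₁) = ln(14.0/7.6)/ln(118.0/11.5) = 0.61091/2.32834 = 0.2624
Extrapolate from 118.0 m to 175.0 m: V₃ = 14.0 × (175.0/118.0)^0.2624 = 14.0 × 1.1089 = 15.5252 m/s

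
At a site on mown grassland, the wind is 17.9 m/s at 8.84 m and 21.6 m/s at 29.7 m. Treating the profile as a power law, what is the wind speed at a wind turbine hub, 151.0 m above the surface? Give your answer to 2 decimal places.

First find α: α = ln(V₂/V₁)/ln(z₂/z₁) = ln(21.6/17.9)/ln(29.7/8.84) = 0.18789/1.21186 = 0.1550
Extrapolate from 29.7 m to 151.0 m: V₃ = 21.6 × (151.0/29.7)^0.1550 = 21.6 × 1.2868 = 27.7939 m/s

27.79 m/s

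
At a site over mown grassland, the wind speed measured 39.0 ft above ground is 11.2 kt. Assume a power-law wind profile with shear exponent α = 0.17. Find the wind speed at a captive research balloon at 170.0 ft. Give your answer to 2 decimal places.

14.39 kt

Power-law profile: V₂ = V₁ · (z₂/z₁)^α
V₂ = 11.2 × (170.0/39.0)^0.17 = 11.2 × (4.3590)^0.17
    = 11.2 × 1.2844 = 14.3851 kt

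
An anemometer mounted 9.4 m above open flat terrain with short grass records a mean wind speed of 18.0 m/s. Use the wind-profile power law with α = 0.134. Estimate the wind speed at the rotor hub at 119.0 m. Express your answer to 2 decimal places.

Power-law profile: V₂ = V₁ · (z₂/z₁)^α
V₂ = 18.0 × (119.0/9.4)^0.134 = 18.0 × (12.6596)^0.134
    = 18.0 × 1.4052 = 25.2928 m/s

25.29 m/s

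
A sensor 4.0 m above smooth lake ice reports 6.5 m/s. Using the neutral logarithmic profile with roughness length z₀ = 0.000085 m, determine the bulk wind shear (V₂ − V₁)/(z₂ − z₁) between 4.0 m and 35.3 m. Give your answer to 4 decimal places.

Log law: V₂ = V₁ · ln(z₂/z₀)/ln(z₁/z₀) = 6.5 × 12.9367/10.7592 = 7.8156 m/s
ΔV/Δz = (7.8156 − 6.5)/(35.3 − 4.0) = 1.3156/31.3000 = 0.04203 m/s/m

0.0420 m/s/m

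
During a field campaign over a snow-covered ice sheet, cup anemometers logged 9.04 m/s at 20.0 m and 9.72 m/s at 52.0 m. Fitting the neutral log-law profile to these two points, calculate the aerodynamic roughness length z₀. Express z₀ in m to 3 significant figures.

z₀ ≈ 0.0000609 m

Log law: V(z) ∝ ln(z/z₀). With r = V₁/V₂ = 9.04/9.72 = 0.93004,
r · ln(z₂/z₀) = ln(z₁/z₀) ⇒ ln z₀ = (ln z₁ − r·ln z₂)/(1 − r)
ln z₀ = (2.99573 − 0.93004×3.95124) / 0.06996 = -9.7069
z₀ = exp(-9.7069) = 0.00006086 m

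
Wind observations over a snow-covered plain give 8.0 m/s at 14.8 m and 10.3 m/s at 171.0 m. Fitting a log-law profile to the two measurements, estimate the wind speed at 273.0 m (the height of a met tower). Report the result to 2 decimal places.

Log law: V ∝ ln(z/z₀). From the pair, with r = V₁/V₂ = 0.77670,
ln z₀ = (ln z₁ − r·ln z₂)/(1 − r) = (2.6946 − 0.77670×5.1417)/0.22330 = -5.8168 → z₀ = 0.002977 m
V₃ = V₁ · ln(z₃/z₀)/ln(z₁/z₀) = 8.0 × 11.4263/8.5114 = 10.7397 m/s

10.74 m/s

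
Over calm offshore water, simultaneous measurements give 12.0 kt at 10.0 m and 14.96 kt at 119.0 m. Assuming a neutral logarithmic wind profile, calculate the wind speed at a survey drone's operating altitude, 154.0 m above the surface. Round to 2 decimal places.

15.27 kt

Log law: V ∝ ln(z/z₀). From the pair, with r = V₁/V₂ = 0.80214,
ln z₀ = (ln z₁ − r·ln z₂)/(1 − r) = (2.3026 − 0.80214×4.7791)/0.19786 = -7.7374 → z₀ = 0.0004362 m
V₃ = V₁ · ln(z₃/z₀)/ln(z₁/z₀) = 12.0 × 12.7744/10.0400 = 15.2682 kt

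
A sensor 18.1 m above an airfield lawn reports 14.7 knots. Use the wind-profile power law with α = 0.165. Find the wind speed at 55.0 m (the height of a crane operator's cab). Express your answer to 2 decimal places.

17.66 knots

Power-law profile: V₂ = V₁ · (z₂/z₁)^α
V₂ = 14.7 × (55.0/18.1)^0.165 = 14.7 × (3.0387)^0.165
    = 14.7 × 1.2013 = 17.6588 knots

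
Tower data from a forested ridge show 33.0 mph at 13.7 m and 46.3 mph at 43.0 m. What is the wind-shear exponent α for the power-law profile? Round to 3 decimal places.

α ≈ 0.296

Power law: V₂/V₁ = (z₂/z₁)^α ⇒ α = ln(V₂/V₁) / ln(z₂/z₁)
α = ln(46.3/33.0) / ln(43.0/13.7) = ln(1.4030) / ln(3.1387)
  = 0.33863 / 1.14380 = 0.29606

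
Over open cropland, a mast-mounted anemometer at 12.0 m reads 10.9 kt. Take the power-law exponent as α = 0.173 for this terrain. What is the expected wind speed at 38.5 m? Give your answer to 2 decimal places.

Power-law profile: V₂ = V₁ · (z₂/z₁)^α
V₂ = 10.9 × (38.5/12.0)^0.173 = 10.9 × (3.2083)^0.173
    = 10.9 × 1.2235 = 13.3356 kt

13.34 kt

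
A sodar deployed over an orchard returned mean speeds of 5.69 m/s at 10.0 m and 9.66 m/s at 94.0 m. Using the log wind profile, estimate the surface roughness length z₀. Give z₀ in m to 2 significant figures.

Log law: V(z) ∝ ln(z/z₀). With r = V₁/V₂ = 5.69/9.66 = 0.58903,
r · ln(z₂/z₀) = ln(z₁/z₀) ⇒ ln z₀ = (ln z₁ − r·ln z₂)/(1 − r)
ln z₀ = (2.30259 − 0.58903×4.54329) / 0.41097 = -0.9089
z₀ = exp(-0.9089) = 0.4030 m

z₀ ≈ 0.40 m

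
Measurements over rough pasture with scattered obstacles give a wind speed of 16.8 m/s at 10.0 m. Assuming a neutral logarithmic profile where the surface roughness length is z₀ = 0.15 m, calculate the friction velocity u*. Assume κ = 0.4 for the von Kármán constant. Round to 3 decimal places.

u* ≈ 1.600 m/s

Log law: V(z) = (u*/κ) · ln(z/z₀) ⇒ u* = κ · V / ln(z/z₀)
u* = 0.4 × 16.8 / ln(10.0/0.15) = 0.4 × 16.8 / 4.1997
   = 6.7200 / 4.1997 = 1.6001 m/s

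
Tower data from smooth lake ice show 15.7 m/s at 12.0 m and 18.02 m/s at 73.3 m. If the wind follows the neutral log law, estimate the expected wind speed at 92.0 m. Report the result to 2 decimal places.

18.31 m/s

Log law: V ∝ ln(z/z₀). From the pair, with r = V₁/V₂ = 0.87125,
ln z₀ = (ln z₁ − r·ln z₂)/(1 − r) = (2.4849 − 0.87125×4.2946)/0.12875 = -9.7615 → z₀ = 0.00005763 m
V₃ = V₁ · ln(z₃/z₀)/ln(z₁/z₀) = 15.7 × 14.2832/12.2464 = 18.3113 m/s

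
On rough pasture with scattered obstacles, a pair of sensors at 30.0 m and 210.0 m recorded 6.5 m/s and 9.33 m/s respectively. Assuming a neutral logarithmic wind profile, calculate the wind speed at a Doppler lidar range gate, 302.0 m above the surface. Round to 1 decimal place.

Log law: V ∝ ln(z/z₀). From the pair, with r = V₁/V₂ = 0.69668,
ln z₀ = (ln z₁ − r·ln z₂)/(1 − r) = (3.4012 − 0.69668×5.3471)/0.30332 = -1.0682 → z₀ = 0.3436 m
V₃ = V₁ · ln(z₃/z₀)/ln(z₁/z₀) = 6.5 × 6.7786/4.4694 = 9.8584 m/s

9.9 m/s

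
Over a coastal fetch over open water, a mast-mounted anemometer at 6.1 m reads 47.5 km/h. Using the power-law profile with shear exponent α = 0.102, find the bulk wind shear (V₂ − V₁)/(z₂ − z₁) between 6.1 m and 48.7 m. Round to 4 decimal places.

0.2632 km/h/m

Power law: V₂ = V₁ · (z₂/z₁)^α = 47.5 × (7.9836)^0.102 = 58.7108 km/h
ΔV/Δz = (58.7108 − 47.5)/(48.7 − 6.1) = 11.2108/42.6000 = 0.26316 km/h/m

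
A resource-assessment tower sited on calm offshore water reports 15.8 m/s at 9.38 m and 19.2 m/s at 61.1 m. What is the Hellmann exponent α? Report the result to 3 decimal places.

Power law: V₂/V₁ = (z₂/z₁)^α ⇒ α = ln(V₂/V₁) / ln(z₂/z₁)
α = ln(19.2/15.8) / ln(61.1/9.38) = ln(1.2152) / ln(6.5139)
  = 0.19490 / 1.87393 = 0.10401

α ≈ 0.104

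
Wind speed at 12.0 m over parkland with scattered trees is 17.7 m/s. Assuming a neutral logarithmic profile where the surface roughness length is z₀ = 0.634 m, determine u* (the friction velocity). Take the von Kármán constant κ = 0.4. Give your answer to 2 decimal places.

u* ≈ 2.41 m/s

Log law: V(z) = (u*/κ) · ln(z/z₀) ⇒ u* = κ · V / ln(z/z₀)
u* = 0.4 × 17.7 / ln(12.0/0.634) = 0.4 × 17.7 / 2.9406
   = 7.0800 / 2.9406 = 2.4077 m/s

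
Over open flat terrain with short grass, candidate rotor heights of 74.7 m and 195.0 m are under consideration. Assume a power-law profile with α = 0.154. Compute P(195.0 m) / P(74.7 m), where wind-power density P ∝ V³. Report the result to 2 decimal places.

1.56

Speed ratio: V_B/V_A = (z_B/z_A)^α = (195.0/74.7)^0.154 = (2.6104)^0.154 = 1.15924
Power-density ratio: P_B/P_A = (V_B/V_A)³ = (1.15924)³ = 1.55784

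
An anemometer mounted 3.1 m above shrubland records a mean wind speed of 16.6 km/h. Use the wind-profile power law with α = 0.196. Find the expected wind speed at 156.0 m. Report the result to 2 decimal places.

35.78 km/h

Power-law profile: V₂ = V₁ · (z₂/z₁)^α
V₂ = 16.6 × (156.0/3.1)^0.196 = 16.6 × (50.3226)^0.196
    = 16.6 × 2.1555 = 35.7811 km/h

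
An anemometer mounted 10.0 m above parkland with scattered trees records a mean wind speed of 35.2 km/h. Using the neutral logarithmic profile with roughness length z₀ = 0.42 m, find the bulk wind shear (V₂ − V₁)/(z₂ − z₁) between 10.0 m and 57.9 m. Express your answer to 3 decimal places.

Log law: V₂ = V₁ · ln(z₂/z₀)/ln(z₁/z₀) = 35.2 × 4.9262/3.1701 = 54.6997 km/h
ΔV/Δz = (54.6997 − 35.2)/(57.9 − 10.0) = 19.4997/47.9000 = 0.40709 km/h/m

0.407 km/h/m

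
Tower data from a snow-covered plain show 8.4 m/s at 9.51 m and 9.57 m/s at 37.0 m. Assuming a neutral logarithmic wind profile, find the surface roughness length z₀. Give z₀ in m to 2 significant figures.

Log law: V(z) ∝ ln(z/z₀). With r = V₁/V₂ = 8.4/9.57 = 0.87774,
r · ln(z₂/z₀) = ln(z₁/z₀) ⇒ ln z₀ = (ln z₁ − r·ln z₂)/(1 − r)
ln z₀ = (2.25234 − 0.87774×3.61092) / 0.12226 = -7.5015
z₀ = exp(-7.5015) = 0.0005522 m

z₀ ≈ 0.00055 m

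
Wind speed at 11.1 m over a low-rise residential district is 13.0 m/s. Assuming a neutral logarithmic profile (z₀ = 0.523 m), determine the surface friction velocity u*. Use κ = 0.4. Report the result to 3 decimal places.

u* ≈ 1.702 m/s

Log law: V(z) = (u*/κ) · ln(z/z₀) ⇒ u* = κ · V / ln(z/z₀)
u* = 0.4 × 13.0 / ln(11.1/0.523) = 0.4 × 13.0 / 3.0551
   = 5.2000 / 3.0551 = 1.7021 m/s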